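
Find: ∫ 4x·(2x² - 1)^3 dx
Let u = 2x² - 1, du = 4x dx
∫ u^3 du = u^4/4+C

Answer: (2x² - 1)^4/4+C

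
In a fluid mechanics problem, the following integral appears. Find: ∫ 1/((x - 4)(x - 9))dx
Partial fractions: 1/((x-4)(x-9)) = A/(x-4)+B/(x-9)
A = -1/5, B = 1/5
∫ [-1/5· 1/(x-4)+1/5· 1/(x-9)] dx
= (1/5)[ln|x-9| - ln|x-4|]+C

Answer: (1/5)·ln|(x-9)/(x-4)|+C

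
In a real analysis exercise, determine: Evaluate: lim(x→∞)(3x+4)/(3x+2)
Divide numerator and denominator by x:
lim (3 + 4/x)/(3 + 2/x) = 1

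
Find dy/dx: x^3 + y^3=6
Differentiate: 3x^2 + 3y^2·(dy/dx)=0
dy/dx=-3x^2/(3y^2)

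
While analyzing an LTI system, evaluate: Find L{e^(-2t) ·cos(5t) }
First shifting: L{e^(at)f(t)}=F(s-a)
L{cos(5t)}=s/(s² + 25)
Shift: (s + 2)/((s + 2)² + 25)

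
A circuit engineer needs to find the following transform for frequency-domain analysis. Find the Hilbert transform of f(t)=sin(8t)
The Hilbert transform shifts each frequency component by -pi/2.
H{sin(wt)} = -cos(wt)
With w = 8: H{sin(8t)} = -cos(8t)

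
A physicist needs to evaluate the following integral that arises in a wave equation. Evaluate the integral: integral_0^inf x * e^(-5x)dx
This is a Gamma integral. Substitute u=5x (du=5 dx):
integral_0^inf x * e^(-5x) dx=(1/5^2) integral_0^inf u^1 * e^(-u) du
=Gamma(2)/5^2=1!/5^2=1/25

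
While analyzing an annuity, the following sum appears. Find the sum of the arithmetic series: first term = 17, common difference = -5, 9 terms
Last term: a_n=17+(9-1)·-5=-23
Sum=n(a_1+a_n)/2=9(17+(-23))/2=-27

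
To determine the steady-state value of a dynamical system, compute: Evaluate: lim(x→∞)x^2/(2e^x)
Apply L'Hôpital 2 times (∞/∞ each time):
Eventually get 2!/(2e^x) → 0

Answer: 0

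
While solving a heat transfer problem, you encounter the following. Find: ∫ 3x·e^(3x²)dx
Let u = 3x², du = 6x dx
∫ (1/2)e^u du = e^u/2 + C

Answer: e^(3x²)/2 + C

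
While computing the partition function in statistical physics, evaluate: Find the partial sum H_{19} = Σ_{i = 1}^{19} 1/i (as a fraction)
H_19 = 1+1/2+1/3+...+1/19
= 275295799/77597520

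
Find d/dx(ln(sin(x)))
Chain rule: d/dx[ln(u)]=u'/u where u=sin(x)
u'=cos(x)

Answer: (cos(x))/(sin(x))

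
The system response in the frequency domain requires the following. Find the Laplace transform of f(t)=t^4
L{t^n}=n!/s^(n + 1)
L{t^4}=4!/s^5=24/s^5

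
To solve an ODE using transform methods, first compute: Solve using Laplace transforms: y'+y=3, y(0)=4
Take L of both sides: sY(s) - 4 + Y(s) = 3/s
Y(s)(s + 1) = 3/s + 4
Y(s) = 3/(s(s + 1)) + 4/(s + 1)
Partial fractions: 3/(s(s + 1)) = 3/s - 3/(s + 1)
So Y(s) = 3/s + 1/(s + 1)
Inverse transform (L^(-1){1/s} = 1, L^(-1){1/(s + 1)} = e^(-t)):

Answer: y(t) = 3 + e^(-t)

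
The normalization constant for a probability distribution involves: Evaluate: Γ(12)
Γ(n)=(n-1)! for positive integers
Γ(12)=11!=39916800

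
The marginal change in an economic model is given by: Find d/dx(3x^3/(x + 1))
Quotient rule: (f/g)' = (f'g - fg')/g²
f = 3x^3, f' = 9x^2
g = x+1, g' = 1

Answer: (9x^2·(x+1)-3x^3)/(x+1)²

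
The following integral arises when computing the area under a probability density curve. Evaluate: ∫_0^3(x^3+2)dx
Step 1: Find antiderivative F(x) = (1/4)x^4+2x
Step 2: F(3) - F(0) = 105/4 - (0) = 105/4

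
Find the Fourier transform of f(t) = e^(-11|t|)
Using the standard pair: F{e^(-a|t|)}=2a/(a^2+omega^2)
With a=11: F(omega)=22/(121+omega^2)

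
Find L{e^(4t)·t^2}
First shifting: L{e^(at)f(t)} = F(s-a)
L{t^2} = 2/s^3
Shift s → s-4: 2/(s-4)^3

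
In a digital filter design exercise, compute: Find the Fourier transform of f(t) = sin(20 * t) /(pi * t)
sin(W*t)/(pi*t)=(W/pi)*sinc(W*t/pi) is the impulse response of the ideal low-pass filter with cutoff W (here W=20).
Its Fourier transform is a rectangular function:
F(omega)=1 for |omega| < 20, 0 otherwise

Answer: rect(omega/40) [i.e., 1 for |omega| < 20, 0 otherwise]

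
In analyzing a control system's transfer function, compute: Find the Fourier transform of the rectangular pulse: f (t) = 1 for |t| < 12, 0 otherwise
F(omega)=integral from -12 to 12 of e^(-j * omega * t) dt
=2 * sin(12 * omega)/omega=24 * sinc(12 * omega/pi)

Answer: 2 * sin(12 * omega)/omega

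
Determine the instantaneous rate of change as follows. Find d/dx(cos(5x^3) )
Chain rule: d/dx[cos(u)]=-sin(u)·u' where u=5x^3
u'=15x^2

Answer: -15x^2·sin(5x^3)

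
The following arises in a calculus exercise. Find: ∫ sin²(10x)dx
Using identity sin²(u) = (1 - cos(2u))/2:
∫ (1 - cos(20x))/2 dx = x/2 - sin(20x)/40+C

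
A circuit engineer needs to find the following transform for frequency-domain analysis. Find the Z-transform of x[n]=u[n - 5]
Using the time-shift property: Z{u[n-5]} = z^(-5)*z/(z-1)
= z^(-4)/(z-1)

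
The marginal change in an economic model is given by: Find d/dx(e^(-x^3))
Chain rule: d/dx[e^u] = e^u · u' where u = -x^3
u' = -3x^2

Answer: -3x^2·e^(-x^3)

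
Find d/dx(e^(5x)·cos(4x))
Product rule: (fg)' = f'g + fg'
f = e^(5x), f' = 5·e^(5x)
g = cos(4x), g' = -4·sin(4x)

Answer: 5·e^(5x)·cos(4x) - 4·e^(5x)·sin(4x)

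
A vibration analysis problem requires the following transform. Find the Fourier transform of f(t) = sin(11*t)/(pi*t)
sin(W * t)/(pi * t) = (W/pi) * sinc(W * t/pi) is the impulse response of the ideal low-pass filter with cutoff W (here W = 11).
Its Fourier transform is a rectangular function:
F(omega) = 1 for |omega| < 11, 0 otherwise

Answer: rect(omega/22) [i.e., 1 for |omega| < 11, 0 otherwise]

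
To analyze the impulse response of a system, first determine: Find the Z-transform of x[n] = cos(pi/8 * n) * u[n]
Z{cos(w0*n)*u[n]} = z(z - cos(w0))/(z^2 - 2z*cos(w0) + 1)
With w0 = pi/8: X(z) = z(z - cos(pi/8))/(z^2 - 2z*cos(pi/8) + 1)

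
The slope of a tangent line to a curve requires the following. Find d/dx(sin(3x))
Chain rule: d/dx[sin(u)]=cos(u)·u' where u=3x
u'=3

Answer: 3·cos(3x)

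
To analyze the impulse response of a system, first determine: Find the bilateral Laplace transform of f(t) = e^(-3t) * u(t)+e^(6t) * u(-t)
For e^(-3t) * u(t): L=1/(s+3), Re(s) > -3
For e^(6t) * u(-t): L=-1/(s-6), Re(s) < 6
Combined: F(s)=1/(s+3)-1/(s-6), -3 < Re(s) < 6

Answer: 1/(s+3)-1/(s-6), ROC: -3 < Re(s) < 6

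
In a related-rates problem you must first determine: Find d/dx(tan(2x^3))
Chain rule: d/dx[tan(u)] = sec²(u)·u' where u = 2x^3
u' = 6x^2

Answer: 6x^2·sec²(2x^3)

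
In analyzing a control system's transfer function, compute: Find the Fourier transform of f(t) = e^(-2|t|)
Using the standard pair: F{e^(-a|t|)}=2a/(a^2 + omega^2)
With a=2: F(omega)=4/(4 + omega^2)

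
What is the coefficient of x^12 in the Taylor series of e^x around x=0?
Taylor series of e^x = Σ x^n/n!
Coefficient of x^12 = 1/12! = 1/479001600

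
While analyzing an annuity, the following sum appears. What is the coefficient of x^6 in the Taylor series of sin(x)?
sin(x) has only odd powers. Coefficient of x^6 = 0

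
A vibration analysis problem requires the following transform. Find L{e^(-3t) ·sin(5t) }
First shifting: L{e^(at)f(t)}=F(s-a)
L{sin(5t)}=5/(s²+25)
Shift: 5/((s+3)²+25)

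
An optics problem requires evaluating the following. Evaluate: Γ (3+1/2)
Γ(n + 1/2) = (2n)!√π/(4^n·n!)
= 720√π/(64·6) = (15/8)·√π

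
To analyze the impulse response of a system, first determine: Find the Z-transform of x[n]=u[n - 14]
Using the time-shift property: Z{u[n-14]} = z^(-14) * z/(z-1)
= z^(-13)/(z-1)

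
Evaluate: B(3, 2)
B(x,y)=Γ(x)Γ(y)/Γ(x + y)=(x-1)!(y-1)!/(x + y-1)!
B(3,2)=2!·1!/4!=1/12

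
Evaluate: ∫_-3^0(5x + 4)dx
Step 1: Find antiderivative F(x)=(5/2)x^2+4x
Step 2: F(0) - F(-3)=0 - (21/2)=-21/2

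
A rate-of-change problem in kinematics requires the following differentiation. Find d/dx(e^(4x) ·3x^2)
Product rule: (fg)'=f'g + fg'
f=e^(4x), f'=4·e^(4x)
g=3x^2, g'=6x

Answer: 12·e^(4x)·x^2 + 6·e^(4x)·x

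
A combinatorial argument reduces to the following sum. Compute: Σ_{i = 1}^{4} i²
Using formula: Σ i^2=n(n + 1)(2n + 1)/6=4·5·9/6=30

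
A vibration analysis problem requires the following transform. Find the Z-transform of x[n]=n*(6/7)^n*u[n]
Using the property Z{n*a^n*u[n]} = az/(z-a)^2
With a = 6/7: X(z) = (6/7)z/(z - 6/7)^2, |z| > 6/7

Answer: (6/7)z/(z - 6/7)^2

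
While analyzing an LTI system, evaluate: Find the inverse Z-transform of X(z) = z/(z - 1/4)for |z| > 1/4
Standard pair: z/(z-a) <-> a^n*u[n] for causal signals
With a = 1/4: x[n] = (1/4)^n*u[n]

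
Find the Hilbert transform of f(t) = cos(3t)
The Hilbert transform shifts each frequency component by -pi/2.
H{cos(wt)}=sin(wt)
With w=3: H{cos(3t)}=sin(3t)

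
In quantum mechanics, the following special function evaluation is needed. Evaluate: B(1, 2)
B(x,y) = Γ(x)Γ(y)/Γ(x + y) = (x-1)!(y-1)!/(x + y-1)!
B(1,2) = 0!·1!/2! = 1/2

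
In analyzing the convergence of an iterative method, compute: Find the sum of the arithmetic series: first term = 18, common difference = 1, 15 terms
Last term: a_n = 18+(15-1)·1 = 32
Sum = n(a_1+a_n)/2 = 15(18+32)/2 = 375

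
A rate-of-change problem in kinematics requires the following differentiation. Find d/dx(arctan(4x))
d/dx[arctan(u)]=u'/(1 + u²), u=4x, u'=4

Answer: 4/(1 + 16x²)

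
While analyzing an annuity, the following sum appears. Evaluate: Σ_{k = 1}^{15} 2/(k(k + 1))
Partial fractions: 2/(k(k + 1))=2/k - 2/(k + 1)
Telescoping sum: 2(1 - 1/16)=2·15/16

Answer: 15/8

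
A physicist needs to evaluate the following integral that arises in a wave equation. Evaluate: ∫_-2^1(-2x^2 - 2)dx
Step 1: Find antiderivative F(x) = (-2/3)x^3 - 2x
Step 2: F(1) - F(-2) = -8/3 - (28/3) = -12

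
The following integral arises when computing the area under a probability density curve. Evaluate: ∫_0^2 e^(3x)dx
Antiderivative: (1/3)e^(3x)
Evaluate: (1/3)(e^6 - 1)

Answer: (e^6 - 1)/3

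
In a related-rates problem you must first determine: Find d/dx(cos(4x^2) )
Chain rule: d/dx[cos(u)] = -sin(u)·u' where u = 4x^2
u' = 8x

Answer: -8x·sin(4x^2)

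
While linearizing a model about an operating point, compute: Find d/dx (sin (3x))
Chain rule: d/dx[sin(u)]=cos(u)·u' where u=3x
u'=3

Answer: 3·cos(3x)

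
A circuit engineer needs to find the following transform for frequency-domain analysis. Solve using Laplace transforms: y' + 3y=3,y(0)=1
Take L of both sides: sY(s)-1+3Y(s) = 3/s
Y(s)(s+3) = 3/s+1
Y(s) = 3/(s(s+3))+1/(s+3)
Partial fractions: 3/(s(s+3)) = 1/s - 1/(s+3)
So Y(s) = 1/s
Inverse transform (L^(-1){1/s} = 1, L^(-1){1/(s+3)} = e^(-3t)):

Answer: y(t) = 1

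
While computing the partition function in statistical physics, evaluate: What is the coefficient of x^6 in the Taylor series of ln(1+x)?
ln(1 + x)=Σ (-1)^(n + 1) x^n/n
Coefficient of x^6=(-1)^7/6=-1/6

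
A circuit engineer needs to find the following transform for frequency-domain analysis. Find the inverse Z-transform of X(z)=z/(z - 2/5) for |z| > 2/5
Standard pair: z/(z-a) <-> a^n*u[n] for causal signals
With a=2/5: x[n]=(2/5)^n*u[n]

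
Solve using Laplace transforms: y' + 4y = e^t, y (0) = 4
Take L: sY - 4+4Y=1/(s-1)
Y(s+4)=1/(s-1)+4
Y=1/((s-1)(s+4))+4/(s+4)
Partial fractions: 1/((s-1)(s+4))=(1/5)/(s-1) - (1/5)/(s+4)
So Y=(1/5)/(s-1)+(19/5)/(s+4)
Inverse Laplace transform (L^(-1){1/(s-1)}=e^t, L^(-1){1/(s+4)}=e^(-4t)):

Answer: y(t)=(1/5)·e^t+(19/5)·e^(-4t)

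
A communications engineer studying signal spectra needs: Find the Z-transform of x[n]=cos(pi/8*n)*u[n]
Z{cos(w0*n)*u[n]} = z(z - cos(w0))/(z^2-2z*cos(w0)+1)
With w0 = pi/8: X(z) = z(z - cos(pi/8))/(z^2-2z*cos(pi/8)+1)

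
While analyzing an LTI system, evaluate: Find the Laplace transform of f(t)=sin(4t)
L{sin(wt)} = w/(s²+w²)
L{sin(4t)} = 4/(s²+16)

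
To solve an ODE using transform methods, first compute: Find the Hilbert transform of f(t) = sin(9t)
The Hilbert transform shifts each frequency component by -pi/2.
H{sin(wt)} = -cos(wt)
With w = 9: H{sin(9t)} = -cos(9t)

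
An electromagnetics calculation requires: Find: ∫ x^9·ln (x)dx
By parts: u=ln(x), dv=x^9 dx
du=1/x dx, v=x^10/10
=x^10·ln(x)/10 - ∫ x^9/10 dx
=x^10·ln(x)/10 - x^10/100+C

Answer: x^10(ln(x)/10-1/100)+C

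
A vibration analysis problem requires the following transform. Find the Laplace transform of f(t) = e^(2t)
L{e^(at)}=1/(s-a)
L{e^(2t)}=1/(s-2)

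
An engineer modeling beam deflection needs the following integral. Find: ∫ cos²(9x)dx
Using identity cos²(u) = (1+cos(2u))/2:
∫ (1+cos(18x))/2 dx = x/2+sin(18x)/36+C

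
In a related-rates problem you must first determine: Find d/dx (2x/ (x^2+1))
Quotient rule: (f/g)' = (f'g - fg')/g²
f = 2x, f' = 2
g = x^2 + 1, g' = 2x

Answer: (2·(x^2 + 1) - 4x^2)/(x^2 + 1)²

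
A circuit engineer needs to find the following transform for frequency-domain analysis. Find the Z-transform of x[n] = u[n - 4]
Using the time-shift property: Z{u[n-4]}=z^(-4)*z/(z-1)
=z^(-3)/(z-1)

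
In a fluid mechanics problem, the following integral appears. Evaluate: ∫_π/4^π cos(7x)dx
Antiderivative: sin(7x)/7
Evaluate at bounds: [sin(7·π)/7] - [sin(7·π/4)/7]
=((0) - (-√2/2))/7=√2/14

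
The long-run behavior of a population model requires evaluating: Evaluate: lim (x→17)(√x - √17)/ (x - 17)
Multiply by conjugate (√x + √17)/(√x + √17):
= (x - 17)/((x - 17)(√x + √17)) = 1/(√x + √17)
As x → 17: 1/(2√17)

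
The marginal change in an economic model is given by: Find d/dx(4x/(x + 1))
Quotient rule: (f/g)' = (f'g - fg')/g²
f = 4x, f' = 4
g = x + 1, g' = 1

Answer: (4·(x + 1) - 4x)/(x + 1)²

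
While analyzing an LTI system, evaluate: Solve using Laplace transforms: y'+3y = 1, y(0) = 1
Take L of both sides: sY(s)-1+3Y(s)=1/s
Y(s)(s+3)=1/s+1
Y(s)=1/(s(s+3))+1/(s+3)
Partial fractions: 1/(s(s+3))=(1/3)/s - (1/3)/(s+3)
So Y(s)=(1/3)/s+(2/3)/(s+3)
Inverse transform (L^(-1){1/s}=1, L^(-1){1/(s+3)}=e^(-3t)):

Answer: y(t)=1/3+(2/3)·e^(-3t)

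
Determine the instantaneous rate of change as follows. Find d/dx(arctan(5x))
d/dx[arctan(u)] = u'/(1+u²), u = 5x, u' = 5

Answer: 5/(1+25x²)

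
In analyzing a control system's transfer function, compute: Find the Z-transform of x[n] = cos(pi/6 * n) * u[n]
Z{cos(w0*n)*u[n]}=z(z - cos(w0))/(z^2-2z*cos(w0)+1)
With w0=pi/6: X(z)=z(z - cos(pi/6))/(z^2-2z*cos(pi/6)+1)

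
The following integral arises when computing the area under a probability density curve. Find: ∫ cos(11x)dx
Using substitution u=11x: ∫ cos(u) du/11=sin(u)/11 + C

Answer: (1/11)sin(11x) + C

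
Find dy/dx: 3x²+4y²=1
Differentiate: 6x+8y·(dy/dx) = 0
dy/dx = -6x/(8y) = -(3/4)·(x/y)

Answer: dy/dx = -(3/4)·(x/y)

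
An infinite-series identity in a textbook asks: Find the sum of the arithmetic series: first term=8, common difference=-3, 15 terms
Last term: a_n = 8 + (15 - 1)·-3 = -34
Sum = n(a_1 + a_n)/2 = 15(8 + (-34))/2 = -195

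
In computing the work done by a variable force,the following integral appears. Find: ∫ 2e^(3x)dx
Since d/dx[e^(3x)] = 3e^(3x), we get 2/3 e^(3x)+C

Answer: (2/3)e^(3x)+C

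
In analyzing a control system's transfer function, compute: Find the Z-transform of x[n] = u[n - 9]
Using the time-shift property: Z{u[n-9]} = z^(-9) * z/(z-1)
= z^(-8)/(z-1)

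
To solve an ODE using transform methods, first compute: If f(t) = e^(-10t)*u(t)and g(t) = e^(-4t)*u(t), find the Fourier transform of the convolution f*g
By the convolution theorem: F{f * g}=F(omega) * G(omega)
F(omega)=1/(10 + j * omega), G(omega)=1/(4 + j * omega)
F{f * g}=1/((10 + j * omega)(4 + j * omega))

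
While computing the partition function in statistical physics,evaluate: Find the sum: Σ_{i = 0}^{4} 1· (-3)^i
Geometric series: S = a(1 - r^n)/(1 - r)
a = 1, r = -3, n = 5
S = 1(1+243)/4 = 61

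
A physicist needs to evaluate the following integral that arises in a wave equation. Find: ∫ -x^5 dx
Using power rule: ∫ -x^5 dx=-1/6 x^6+C=(-1/6)x^6+C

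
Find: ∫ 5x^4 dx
Using power rule: ∫ 5x^4 dx = 5/5 x^5+C = x^5+C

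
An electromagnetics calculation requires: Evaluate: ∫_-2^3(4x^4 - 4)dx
Step 1: Find antiderivative F(x) = (4/5)x^5 - 4x
Step 2: F(3) - F(-2) = 912/5 - (-88/5) = 200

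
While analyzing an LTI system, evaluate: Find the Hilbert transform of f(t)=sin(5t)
The Hilbert transform shifts each frequency component by -pi/2.
H{sin(wt)} = -cos(wt)
With w = 5: H{sin(5t)} = -cos(5t)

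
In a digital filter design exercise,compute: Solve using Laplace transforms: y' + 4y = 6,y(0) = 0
Take L of both sides: sY(s)-0+4Y(s)=6/s
Y(s)(s+4)=6/s+0
Y(s)=6/(s(s+4))+0/(s+4)
Partial fractions: 6/(s(s+4))=(3/2)/s - (3/2)/(s+4)
So Y(s)=(3/2)/s - (3/2)/(s+4)
Inverse transform (L^(-1){1/s}=1, L^(-1){1/(s+4)}=e^(-4t)):

Answer: y(t)=3/2 - (3/2)·e^(-4t)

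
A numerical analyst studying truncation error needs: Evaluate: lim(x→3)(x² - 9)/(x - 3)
Factor: (x² - 9)=(x-3)(x+3)
Cancel (x-3): lim(x→3) (x+3)=6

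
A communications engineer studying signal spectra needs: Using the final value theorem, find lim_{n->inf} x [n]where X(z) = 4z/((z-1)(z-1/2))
Final value theorem: lim x[n]=lim_{z->1} (z-1) * X(z)
(z-1) * X(z)=4z/(z-1/2)
As z->1: 4/(1 - 1/2)=4/(1/2)=8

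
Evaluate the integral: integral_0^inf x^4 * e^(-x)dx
This is a Gamma integral. Substitute u = 1x:
integral_0^inf x^4 * e^(-x) dx = (1/1^5) integral_0^inf u^4 * e^(-u) du
= Gamma(5)/1^5 = 4!/1^5 = 24/1

Answer: 24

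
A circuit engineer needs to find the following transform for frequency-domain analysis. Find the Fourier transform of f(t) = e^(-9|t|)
Using the standard pair: F{e^(-a|t|)}=2a/(a^2 + omega^2)
With a=9: F(omega)=18/(81 + omega^2)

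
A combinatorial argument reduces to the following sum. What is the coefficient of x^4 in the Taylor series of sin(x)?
sin(x) has only odd powers. Coefficient of x^4 = 0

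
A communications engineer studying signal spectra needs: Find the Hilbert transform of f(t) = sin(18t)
The Hilbert transform shifts each frequency component by -pi/2.
H{sin(wt)} = -cos(wt)
With w = 18: H{sin(18t)} = -cos(18t)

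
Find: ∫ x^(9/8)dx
Power rule: ∫ x^(9/8) dx=x^(17/8)/(17/8)+C

Answer: (8/17)·x^(17/8)+C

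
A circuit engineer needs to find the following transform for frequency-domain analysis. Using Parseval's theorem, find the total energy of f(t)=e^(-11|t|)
Parseval's theorem: E = integral |f(t)|^2 dt = (1/2pi) integral |F(omega)|^2 domega
E = integral_{-inf}^{inf} e^(-22|t|) dt = 2*integral_0^inf e^(-22t) dt = 2/(2*11) = 1/11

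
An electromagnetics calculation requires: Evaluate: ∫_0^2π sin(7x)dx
Antiderivative: -cos(7x)/7
Evaluate at bounds: [-cos(7·2π)/7] - [-cos(7·0)/7]
= (-(1) + (1))/7 = 0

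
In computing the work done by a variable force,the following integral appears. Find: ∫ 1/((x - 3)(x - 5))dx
Partial fractions: 1/((x-3)(x-5)) = A/(x-3)+B/(x-5)
A = -1/2, B = 1/2
∫ [-1/2· 1/(x-3)+1/2· 1/(x-5)] dx
= (1/2)[ln|x-5| - ln|x-3|]+C

Answer: (1/2)·ln|(x-5)/(x-3)|+C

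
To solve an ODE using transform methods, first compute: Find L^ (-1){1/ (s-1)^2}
L^(-1){1/(s-a)^n} = t^(n-1)·e^(at)/(n-1)!
Here a = 1, n = 2: t^1·e^(t)/1

Answer: t·e^(t)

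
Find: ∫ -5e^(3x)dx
Since d/dx[e^(3x)] = 3e^(3x), we get -5/3 e^(3x) + C

Answer: (-5/3)e^(3x) + C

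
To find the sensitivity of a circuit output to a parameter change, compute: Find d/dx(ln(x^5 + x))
Chain rule: d/dx[ln(u)] = u'/u where u = x^5 + x
u' = 5x^4 + 1

Answer: (5x^4 + 1)/(x^5 + x)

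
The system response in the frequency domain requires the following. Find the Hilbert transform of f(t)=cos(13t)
The Hilbert transform shifts each frequency component by -pi/2.
H{cos(wt)} = sin(wt)
With w = 13: H{cos(13t)} = sin(13t)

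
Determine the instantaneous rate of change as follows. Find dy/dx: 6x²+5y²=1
Differentiate: 12x+10y·(dy/dx)=0
dy/dx=-12x/(10y)=-(6/5)·(x/y)

Answer: dy/dx=-(6/5)·(x/y)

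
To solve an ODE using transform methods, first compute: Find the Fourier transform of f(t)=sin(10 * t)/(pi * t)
sin(W * t)/(pi * t)=(W/pi) * sinc(W * t/pi) is the impulse response of the ideal low-pass filter with cutoff W (here W=10).
Its Fourier transform is a rectangular function:
F(omega)=1 for |omega| < 10, 0 otherwise

Answer: rect(omega/20) [i.e., 1 for |omega| < 10, 0 otherwise]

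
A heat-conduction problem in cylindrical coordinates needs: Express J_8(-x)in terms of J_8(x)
For integer n: J_n(-x) = (-1)^n J_n(x)
With n = 8: J_8(-x) = (-1)^8 J_8(x) = J_8(x)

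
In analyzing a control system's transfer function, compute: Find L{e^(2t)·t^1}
First shifting: L{e^(at)f(t)} = F(s-a)
L{t^1} = 1/s^2
Shift s → s-2: 1/(s-2)^2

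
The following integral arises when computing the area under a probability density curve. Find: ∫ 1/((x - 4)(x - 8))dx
Partial fractions: 1/((x-4)(x-8)) = A/(x-4)+B/(x-8)
A = -1/4, B = 1/4
∫ [-1/4· 1/(x-4)+1/4· 1/(x-8)] dx
= (1/4)[ln|x-8| - ln|x-4|]+C

Answer: (1/4)·ln|(x-8)/(x-4)|+C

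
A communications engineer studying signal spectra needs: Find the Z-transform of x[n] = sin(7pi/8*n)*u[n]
Z{sin(w0 * n) * u[n]}=z * sin(w0)/(z^2 - 2z * cos(w0) + 1)
With w0=7pi/8: X(z)=z * sin(7pi/8)/(z^2 - 2z * cos(7pi/8) + 1)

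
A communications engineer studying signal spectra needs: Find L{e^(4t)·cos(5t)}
First shifting: L{e^(at)f(t)}=F(s-a)
L{cos(5t)}=s/(s² + 25)
Shift: (s-4)/((s-4)² + 25)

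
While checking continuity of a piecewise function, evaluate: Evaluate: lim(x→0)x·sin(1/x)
Squeeze theorem: -|x| ≤ x·sin(1/x) ≤ |x|
Since x → 0 as x → 0, by squeeze theorem the limit is 0

Answer: 0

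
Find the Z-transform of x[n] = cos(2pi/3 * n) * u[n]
Z{cos(w0*n)*u[n]} = z(z - cos(w0))/(z^2 - 2z*cos(w0) + 1)
With w0 = 2pi/3: X(z) = z(z - cos(2pi/3))/(z^2 - 2z*cos(2pi/3) + 1)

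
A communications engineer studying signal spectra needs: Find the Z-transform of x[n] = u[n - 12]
Using the time-shift property: Z{u[n-12]} = z^(-12) * z/(z-1)
= z^(-11)/(z-1)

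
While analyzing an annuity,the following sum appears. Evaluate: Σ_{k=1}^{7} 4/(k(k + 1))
Partial fractions: 4/(k(k+1))=4/k - 4/(k+1)
Telescoping sum: 4(1-1/8)=4·7/8

Answer: 7/2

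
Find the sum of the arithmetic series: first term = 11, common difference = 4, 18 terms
Last term: a_n=11+(18-1)·4=79
Sum=n(a_1+a_n)/2=18(11+79)/2=810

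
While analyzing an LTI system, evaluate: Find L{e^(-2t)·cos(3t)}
First shifting: L{e^(at)f(t)}=F(s-a)
L{cos(3t)}=s/(s² + 9)
Shift: (s + 2)/((s + 2)² + 9)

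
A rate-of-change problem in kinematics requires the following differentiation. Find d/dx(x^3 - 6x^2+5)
Power rule: d/dx(ax^n)=n·a·x^(n-1)
Term by term: 3·x^2 - 12·x

Answer: 3x^2 - 12x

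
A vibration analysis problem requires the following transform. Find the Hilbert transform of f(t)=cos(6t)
The Hilbert transform shifts each frequency component by -pi/2.
H{cos(wt)}=sin(wt)
With w=6: H{cos(6t)}=sin(6t)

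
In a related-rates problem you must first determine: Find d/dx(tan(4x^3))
Chain rule: d/dx[tan(u)] = sec²(u)·u' where u = 4x^3
u' = 12x^2

Answer: 12x^2·sec²(4x^3)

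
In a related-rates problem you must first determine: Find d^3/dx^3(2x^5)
Apply power rule 3 times:
d^1: 10x^4
d^2: 40x^3
d^3: 120x^2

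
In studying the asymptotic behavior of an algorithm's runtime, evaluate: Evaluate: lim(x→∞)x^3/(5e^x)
Apply L'Hôpital 3 times (∞/∞ each time):
Eventually get 3!/(5e^x) → 0

Answer: 0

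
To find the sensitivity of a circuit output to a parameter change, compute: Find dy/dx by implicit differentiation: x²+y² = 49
Differentiate both sides: 2x + 2y·(dy/dx) = 0
Solve: dy/dx = -2x/(2y) = -x/y

Answer: dy/dx = -x/y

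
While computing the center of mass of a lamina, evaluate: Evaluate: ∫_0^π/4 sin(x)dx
Antiderivative: -cos(x)
Evaluate at bounds: [-cos(1·π/4)/1] - [-cos(1·0)/1]
=(-(√2/2) + (1))/1=1 - √2/2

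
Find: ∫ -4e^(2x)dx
Since d/dx[e^(2x)]=2e^(2x), we get -2 e^(2x) + C

Answer: -2e^(2x) + C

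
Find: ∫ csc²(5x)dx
Since d/dx[-cot(5x)]=5csc²(5x), integral=-cot(5x)/5+C

Answer: (-1/5)cot(5x)+C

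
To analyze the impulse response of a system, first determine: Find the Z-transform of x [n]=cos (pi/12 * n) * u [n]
Z{cos(w0 * n) * u[n]}=z(z - cos(w0))/(z^2-2z * cos(w0)+1)
With w0=pi/12: X(z)=z(z - cos(pi/12))/(z^2-2z * cos(pi/12)+1)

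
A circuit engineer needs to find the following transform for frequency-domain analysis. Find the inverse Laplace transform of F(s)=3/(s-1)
L^(-1){3/(s-a)}=c·e^(at)
Here a=1, c=3

Answer: 3e^(t)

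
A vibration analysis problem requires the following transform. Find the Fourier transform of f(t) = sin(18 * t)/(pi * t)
sin(W * t)/(pi * t)=(W/pi) * sinc(W * t/pi) is the impulse response of the ideal low-pass filter with cutoff W (here W=18).
Its Fourier transform is a rectangular function:
F(omega)=1 for |omega| < 18, 0 otherwise

Answer: rect(omega/36) [i.e., 1 for |omega| < 18, 0 otherwise]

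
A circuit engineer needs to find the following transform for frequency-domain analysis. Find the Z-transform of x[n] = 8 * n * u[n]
Z{n * u[n]} = z/(z-1)^2
By linearity: Z{8 * n * u[n]} = 8z/(z-1)^2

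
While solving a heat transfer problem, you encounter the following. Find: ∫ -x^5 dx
Using power rule: ∫ -x^5 dx = -1/6 x^6 + C = (-1/6)x^6 + C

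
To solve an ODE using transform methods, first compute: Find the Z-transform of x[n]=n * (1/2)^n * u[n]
Using the property Z{n*a^n*u[n]}=az/(z-a)^2
With a=1/2: X(z)=(1/2)z/(z - 1/2)^2, |z| > 1/2

Answer: (1/2)z/(z - 1/2)^2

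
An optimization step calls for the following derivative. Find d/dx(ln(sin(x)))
Chain rule: d/dx[ln(u)] = u'/u where u = sin(x)
u' = cos(x)

Answer: (cos(x))/(sin(x))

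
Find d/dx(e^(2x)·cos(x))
Product rule: (fg)'=f'g + fg'
f=e^(2x), f'=2·e^(2x)
g=cos(x), g'=-sin(x)

Answer: 2·e^(2x)·cos(x) - e^(2x)·sin(x)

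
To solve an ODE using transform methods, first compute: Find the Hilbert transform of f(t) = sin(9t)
The Hilbert transform shifts each frequency component by -pi/2.
H{sin(wt)} = -cos(wt)
With w = 9: H{sin(9t)} = -cos(9t)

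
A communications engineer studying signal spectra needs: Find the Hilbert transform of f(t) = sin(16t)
The Hilbert transform shifts each frequency component by -pi/2.
H{sin(wt)} = -cos(wt)
With w = 16: H{sin(16t)} = -cos(16t)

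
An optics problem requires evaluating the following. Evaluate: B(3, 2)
B(x,y) = Γ(x)Γ(y)/Γ(x+y) = (x-1)!(y-1)!/(x+y-1)!
B(3,2) = 2!·1!/4! = 1/12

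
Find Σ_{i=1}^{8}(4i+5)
=4·Σ i + 5·8=4·36 + 40=184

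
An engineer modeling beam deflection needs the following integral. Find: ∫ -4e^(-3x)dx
Since d/dx[e^(-3x)]=-3e^(-3x), we get 4/3 e^(-3x)+C

Answer: (4/3)e^(-3x)+C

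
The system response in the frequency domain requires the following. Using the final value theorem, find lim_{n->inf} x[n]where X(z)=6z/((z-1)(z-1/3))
Final value theorem: lim x[n] = lim_{z->1} (z-1) * X(z)
(z-1) * X(z) = 6z/(z-1/3)
As z->1: 6/(1-1/3) = 6/(2/3) = 9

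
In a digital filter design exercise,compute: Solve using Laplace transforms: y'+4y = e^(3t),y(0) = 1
Take L: sY - 1 + 4Y = 1/(s-3)
Y(s + 4) = 1/(s-3) + 1
Y = 1/((s-3)(s + 4)) + 1/(s + 4)
Partial fractions: 1/((s-3)(s + 4)) = (1/7)/(s-3) - (1/7)/(s + 4)
So Y = (1/7)/(s-3) + (6/7)/(s + 4)
Inverse Laplace transform (L^(-1){1/(s-3)} = e^(3t), L^(-1){1/(s + 4)} = e^(-4t)):

Answer: y(t) = (1/7)·e^(3t) + (6/7)·e^(-4t)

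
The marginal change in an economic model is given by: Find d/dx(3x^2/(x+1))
Quotient rule: (f/g)'=(f'g - fg')/g²
f=3x^2, f'=6x
g=x + 1, g'=1

Answer: (6x·(x + 1) - 3x^2)/(x + 1)²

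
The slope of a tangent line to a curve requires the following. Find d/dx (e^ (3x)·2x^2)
Product rule: (fg)'=f'g+fg'
f=e^(3x), f'=3·e^(3x)
g=2x^2, g'=4x

Answer: 6·e^(3x)·x^2+4·e^(3x)·x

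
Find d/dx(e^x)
Chain rule: d/dx[e^u] = e^u · u' where u = x
u' = 1

Answer: 1·e^x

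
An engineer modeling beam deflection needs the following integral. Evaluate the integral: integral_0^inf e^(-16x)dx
integral_0^inf e^(-16x) dx=[-1/16 * e^(-16x)]_0^inf
=0 - (-1/16)=1/16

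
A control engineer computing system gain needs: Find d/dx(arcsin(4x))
d/dx[arcsin(u)]=u'/√(1-u²), u=4x, u'=4

Answer: 4/√(1 - 16x²)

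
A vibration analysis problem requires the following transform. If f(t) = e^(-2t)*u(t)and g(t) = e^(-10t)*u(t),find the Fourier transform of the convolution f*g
By the convolution theorem: F{f*g} = F(omega)*G(omega)
F(omega) = 1/(2+j*omega), G(omega) = 1/(10+j*omega)
F{f*g} = 1/((2+j*omega)(10+j*omega))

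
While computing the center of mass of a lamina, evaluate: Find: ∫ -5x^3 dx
Using power rule: ∫ -5x^3 dx = -5/4 x^4+C = (-5/4)x^4+C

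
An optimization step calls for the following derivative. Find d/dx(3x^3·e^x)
Product rule: (fg)' = f'g+fg'
f = 3x^3, f' = 9x^2
g = e^x, g' = e^x

Answer: 9x^2·e^x+3x^3·e^x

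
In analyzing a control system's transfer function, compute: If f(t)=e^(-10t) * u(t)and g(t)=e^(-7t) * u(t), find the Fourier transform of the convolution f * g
By the convolution theorem: F{f*g} = F(omega)*G(omega)
F(omega) = 1/(10+j*omega), G(omega) = 1/(7+j*omega)
F{f*g} = 1/((10+j*omega)(7+j*omega))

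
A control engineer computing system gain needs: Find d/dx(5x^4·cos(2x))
Product rule: (fg)'=f'g+fg'
f=5x^4, f'=20x^3
g=cos(2x), g'=-2·sin(2x)

Answer: 20x^3·cos(2x)-10x^4·sin(2x)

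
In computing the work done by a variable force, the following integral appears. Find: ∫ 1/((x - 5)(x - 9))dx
Partial fractions: 1/((x-5)(x-9)) = A/(x-5)+B/(x-9)
A = -1/4, B = 1/4
∫ [-1/4· 1/(x-5)+1/4· 1/(x-9)] dx
= (1/4)[ln|x-9| - ln|x-5|]+C

Answer: (1/4)·ln|(x-9)/(x-5)|+C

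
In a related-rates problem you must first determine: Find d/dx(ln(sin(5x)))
Chain rule: d/dx[ln(u)]=u'/u where u=sin(5x)
u'=5cos(5x)

Answer: (5cos(5x))/(sin(5x))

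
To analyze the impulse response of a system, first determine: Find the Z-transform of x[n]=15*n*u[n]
Z{n*u[n]}=z/(z-1)^2
By linearity: Z{15*n*u[n]}=15z/(z-1)^2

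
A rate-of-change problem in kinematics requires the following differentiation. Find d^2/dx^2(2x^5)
Apply power rule 2 times:
d^1: 10x^4
d^2: 40x^3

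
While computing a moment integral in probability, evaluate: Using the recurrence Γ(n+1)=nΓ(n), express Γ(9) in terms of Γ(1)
Γ(9) = 8Γ(8) = 8·7Γ(7) = ... = 8!·Γ(1) = 40320·Γ(1)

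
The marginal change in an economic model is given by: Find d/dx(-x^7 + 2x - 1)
Power rule: d/dx(ax^n)=n·a·x^(n-1)
Term by term: -7·x^6 + 2

Answer: -7x^6 + 2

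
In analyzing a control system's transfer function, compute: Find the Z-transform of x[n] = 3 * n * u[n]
Z{n * u[n]} = z/(z-1)^2
By linearity: Z{3 * n * u[n]} = 3z/(z-1)^2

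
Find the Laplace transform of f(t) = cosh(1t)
L{cosh(at)} = s/(s²-a²)
L{cosh(1t)} = s/(s²-1)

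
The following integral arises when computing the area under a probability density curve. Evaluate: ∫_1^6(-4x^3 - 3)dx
Step 1: Find antiderivative F(x)=-x^4-3x
Step 2: F(6) - F(1)=-1314 - (-4)=-1310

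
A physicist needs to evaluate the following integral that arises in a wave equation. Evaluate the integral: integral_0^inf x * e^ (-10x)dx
This is a Gamma integral. Substitute u=10x (du=10 dx):
integral_0^inf x * e^(-10x) dx=(1/10^2) integral_0^inf u^1 * e^(-u) du
=Gamma(2)/10^2=1!/10^2=1/100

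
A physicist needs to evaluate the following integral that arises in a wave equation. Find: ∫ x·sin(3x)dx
By parts: u=x, dv=sin(3x) dx
du=dx, v=-cos(3x)/3
=-x·cos(3x)/3+sin(3x)/3²+C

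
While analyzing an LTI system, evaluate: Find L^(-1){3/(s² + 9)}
L^(-1){w/(s² + w²)} = sin(wt)
Here w = 3

Answer: sin(3t)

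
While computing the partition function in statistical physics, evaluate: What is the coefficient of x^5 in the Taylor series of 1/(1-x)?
1/(1-x)=Σ x^n for |x|<1
All coefficients are 1

Answer: 1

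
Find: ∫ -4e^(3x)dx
Since d/dx[e^(3x)]=3e^(3x), we get -4/3 e^(3x)+C

Answer: (-4/3)e^(3x)+C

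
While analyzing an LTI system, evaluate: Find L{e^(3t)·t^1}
First shifting: L{e^(at)f(t)} = F(s-a)
L{t^1} = 1/s^2
Shift s → s-3: 1/(s-3)^2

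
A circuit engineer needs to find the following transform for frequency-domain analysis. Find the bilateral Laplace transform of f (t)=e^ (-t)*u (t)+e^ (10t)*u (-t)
For e^(-t) * u(t): L = 1/(s+1), Re(s) > -1
For e^(10t) * u(-t): L = -1/(s-10), Re(s) < 10
Combined: F(s) = 1/(s+1)-1/(s-10), -1 < Re(s) < 10

Answer: 1/(s+1)-1/(s-10), ROC: -1 < Re(s) < 10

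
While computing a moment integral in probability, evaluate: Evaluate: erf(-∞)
erf(-∞) = -1 (the error function is odd, so erf(-∞) = -erf(∞) = -1)

Answer: -1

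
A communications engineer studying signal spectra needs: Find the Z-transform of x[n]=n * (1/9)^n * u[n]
Using the property Z{n*a^n*u[n]}=az/(z-a)^2
With a=1/9: X(z)=(1/9)z/(z - 1/9)^2, |z| > 1/9

Answer: (1/9)z/(z - 1/9)^2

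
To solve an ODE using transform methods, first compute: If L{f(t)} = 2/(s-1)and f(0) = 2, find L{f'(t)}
L{f'(t)}=s·F(s) - f(0)=2s/(s-1) - 2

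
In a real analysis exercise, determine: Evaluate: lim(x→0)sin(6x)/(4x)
L'Hôpital (0/0): lim 6cos(6x)/4=6/4

Answer: 3/2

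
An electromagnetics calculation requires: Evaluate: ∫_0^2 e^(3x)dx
Antiderivative: (1/3)e^(3x)
Evaluate: (1/3)(e^6 - 1)

Answer: (e^6 - 1)/3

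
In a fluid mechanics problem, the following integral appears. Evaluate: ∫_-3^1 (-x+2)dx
Step 1: Find antiderivative F(x) = (-1/2)x^2 + 2x
Step 2: F(1) - F(-3) = 3/2 - (-21/2) = 12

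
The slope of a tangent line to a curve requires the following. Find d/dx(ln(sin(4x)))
Chain rule: d/dx[ln(u)]=u'/u where u=sin(4x)
u'=4cos(4x)

Answer: (4cos(4x))/(sin(4x))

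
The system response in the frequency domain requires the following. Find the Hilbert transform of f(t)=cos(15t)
The Hilbert transform shifts each frequency component by -pi/2.
H{cos(wt)} = sin(wt)
With w = 15: H{cos(15t)} = sin(15t)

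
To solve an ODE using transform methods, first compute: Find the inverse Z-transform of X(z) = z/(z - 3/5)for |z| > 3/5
Standard pair: z/(z-a) <-> a^n * u[n] for causal signals
With a=3/5: x[n]=(3/5)^n * u[n]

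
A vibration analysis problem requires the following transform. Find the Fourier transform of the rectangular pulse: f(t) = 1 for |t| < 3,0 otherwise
F(omega)=integral from -3 to 3 of e^(-j*omega*t) dt
=2*sin(3*omega)/omega=6*sinc(3*omega/pi)

Answer: 2*sin(3*omega)/omega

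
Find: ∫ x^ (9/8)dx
Power rule: ∫ x^(9/8) dx=x^(17/8)/(17/8)+C

Answer: (8/17)·x^(17/8)+C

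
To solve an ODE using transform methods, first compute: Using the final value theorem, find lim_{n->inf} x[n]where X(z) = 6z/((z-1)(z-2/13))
Final value theorem: lim x[n] = lim_{z->1} (z-1)*X(z)
(z-1)*X(z) = 6z/(z-2/13)
As z->1: 6/(1-2/13) = 6/(11/13) = 78/11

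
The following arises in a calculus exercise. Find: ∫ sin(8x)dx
Using substitution u=8x: ∫ sin(u) du/8=-cos(u)/8 + C

Answer: (-1/8)cos(8x) + C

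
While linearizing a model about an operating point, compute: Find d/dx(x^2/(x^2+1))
Quotient rule: (f/g)' = (f'g - fg')/g²
f = x^2, f' = 2x
g = x^2 + 1, g' = 2x

Answer: (2x·(x^2 + 1) - 2x^3)/(x^2 + 1)²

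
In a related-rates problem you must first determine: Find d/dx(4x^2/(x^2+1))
Quotient rule: (f/g)' = (f'g - fg')/g²
f = 4x^2, f' = 8x
g = x^2 + 1, g' = 2x

Answer: (8x·(x^2 + 1) - 8x^3)/(x^2 + 1)²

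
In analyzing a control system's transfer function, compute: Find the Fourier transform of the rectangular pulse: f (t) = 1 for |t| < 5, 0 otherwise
F(omega)=integral from -5 to 5 of e^(-j*omega*t) dt
=2*sin(5*omega)/omega=10*sinc(5*omega/pi)

Answer: 2*sin(5*omega)/omega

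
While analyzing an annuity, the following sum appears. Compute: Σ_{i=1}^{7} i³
Using formula: Σ i^3 = [n(n+1)/2]² = [7·8/2]² = 784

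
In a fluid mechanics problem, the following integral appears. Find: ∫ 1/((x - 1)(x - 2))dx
Partial fractions: 1/((x-1)(x-2)) = A/(x-1)+B/(x-2)
A = -1, B = 1
∫ [-1· 1/(x-1)+1· 1/(x-2)] dx
= (1)[ln|x-2| - ln|x-1|]+C

Answer: ln|(x-2)/(x-1)|+C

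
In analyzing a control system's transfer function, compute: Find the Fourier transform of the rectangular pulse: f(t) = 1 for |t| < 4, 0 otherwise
F(omega)=integral from -4 to 4 of e^(-j*omega*t) dt
=2*sin(4*omega)/omega=8*sinc(4*omega/pi)

Answer: 2*sin(4*omega)/omega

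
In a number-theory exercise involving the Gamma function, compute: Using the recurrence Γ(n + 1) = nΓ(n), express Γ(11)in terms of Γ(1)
Γ(11)=10Γ(10)=10·9Γ(9)=...=10!·Γ(1)=3628800·Γ(1)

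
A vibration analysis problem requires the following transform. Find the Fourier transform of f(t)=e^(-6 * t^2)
The Fourier transform of a Gaussian e^(-a*t^2) is sqrt(pi/a)*e^(-omega^2/(4a)).
With a = 6: F(omega) = sqrt(pi/6)*e^(-omega^2/24)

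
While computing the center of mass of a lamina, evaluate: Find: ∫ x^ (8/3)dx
Power rule: ∫ x^(8/3) dx=x^(11/3)/(11/3)+C

Answer: (3/11)·x^(11/3)+C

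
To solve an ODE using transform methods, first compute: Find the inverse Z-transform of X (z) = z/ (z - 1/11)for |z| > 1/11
Standard pair: z/(z-a) <-> a^n * u[n] for causal signals
With a=1/11: x[n]=(1/11)^n * u[n]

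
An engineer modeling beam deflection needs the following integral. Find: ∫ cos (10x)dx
Using substitution u = 10x: ∫ cos(u) du/10 = sin(u)/10 + C

Answer: (1/10)sin(10x) + C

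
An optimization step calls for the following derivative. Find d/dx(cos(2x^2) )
Chain rule: d/dx[cos(u)] = -sin(u)·u' where u = 2x^2
u' = 4x

Answer: -4x·sin(2x^2)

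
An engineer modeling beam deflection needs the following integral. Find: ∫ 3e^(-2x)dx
Since d/dx[e^(-2x)] = -2e^(-2x), we get -3/2 e^(-2x) + C

Answer: (-3/2)e^(-2x) + C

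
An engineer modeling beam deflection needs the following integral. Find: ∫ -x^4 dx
Using power rule: ∫ -x^4 dx = -1/5 x^5+C = (-1/5)x^5+C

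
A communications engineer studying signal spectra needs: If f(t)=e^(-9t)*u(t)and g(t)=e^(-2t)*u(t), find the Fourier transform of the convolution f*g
By the convolution theorem: F{f*g}=F(omega)*G(omega)
F(omega)=1/(9 + j*omega), G(omega)=1/(2 + j*omega)
F{f*g}=1/((9 + j*omega)(2 + j*omega))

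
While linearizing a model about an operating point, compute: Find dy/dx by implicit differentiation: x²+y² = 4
Differentiate both sides: 2x + 2y·(dy/dx) = 0
Solve: dy/dx = -2x/(2y) = -x/y

Answer: dy/dx = -x/y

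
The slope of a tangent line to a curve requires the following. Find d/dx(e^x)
Chain rule: d/dx[e^u] = e^u · u' where u = x
u' = 1

Answer: 1·e^x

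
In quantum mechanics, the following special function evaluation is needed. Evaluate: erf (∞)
erf(∞) = 1 (the error function converges to 1)

Answer: 1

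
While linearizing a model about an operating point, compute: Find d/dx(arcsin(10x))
d/dx[arcsin(u)]=u'/√(1-u²), u=10x, u'=10

Answer: 10/√(1 - 100x²)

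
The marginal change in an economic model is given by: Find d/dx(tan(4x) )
Chain rule: d/dx[tan(u)]=sec²(u)·u' where u=4x
u'=4

Answer: 4·sec²(4x)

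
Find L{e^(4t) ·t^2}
First shifting: L{e^(at)f(t)}=F(s-a)
L{t^2}=2/s^3
Shift s → s-4: 2/(s-4)^3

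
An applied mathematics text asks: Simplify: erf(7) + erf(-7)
erf is odd: erf(-7)=-erf(7)
erf(7) + erf(-7)=erf(7) - erf(7)=0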